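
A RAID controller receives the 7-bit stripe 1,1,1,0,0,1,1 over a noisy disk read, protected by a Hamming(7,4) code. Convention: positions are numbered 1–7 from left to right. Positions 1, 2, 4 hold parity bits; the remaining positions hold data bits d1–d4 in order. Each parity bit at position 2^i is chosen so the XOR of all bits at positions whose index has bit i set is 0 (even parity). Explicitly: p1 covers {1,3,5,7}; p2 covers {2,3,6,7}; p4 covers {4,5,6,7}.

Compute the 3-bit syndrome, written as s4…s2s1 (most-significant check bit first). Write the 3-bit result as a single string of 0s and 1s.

001

s1 (pos 1,3,5,7): 1⊕1⊕0⊕1 = 1
s2 (pos 2,3,6,7): 1⊕1⊕1⊕1 = 0
s4 (pos 4,5,6,7): 0⊕0⊕1⊕1 = 0
Syndrome s4…s1 = 001 → error at position 1.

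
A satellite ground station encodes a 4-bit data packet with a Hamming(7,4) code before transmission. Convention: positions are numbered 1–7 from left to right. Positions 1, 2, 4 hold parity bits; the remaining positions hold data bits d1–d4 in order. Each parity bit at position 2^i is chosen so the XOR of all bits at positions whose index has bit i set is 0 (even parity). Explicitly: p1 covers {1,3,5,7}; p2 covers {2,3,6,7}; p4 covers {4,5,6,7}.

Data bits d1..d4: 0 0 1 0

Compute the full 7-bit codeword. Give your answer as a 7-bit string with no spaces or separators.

0101010

Place data at non-parity positions: p1 p2 0 p4 0 1 0
p1 (pos 1,3,5,7): XOR of data positions = 0⊕0⊕0 = 0
p2 (pos 2,3,6,7): XOR of data positions = 0⊕1⊕0 = 1
p4 (pos 4,5,6,7): XOR of data positions = 0⊕1⊕0 = 1
Codeword: 0101010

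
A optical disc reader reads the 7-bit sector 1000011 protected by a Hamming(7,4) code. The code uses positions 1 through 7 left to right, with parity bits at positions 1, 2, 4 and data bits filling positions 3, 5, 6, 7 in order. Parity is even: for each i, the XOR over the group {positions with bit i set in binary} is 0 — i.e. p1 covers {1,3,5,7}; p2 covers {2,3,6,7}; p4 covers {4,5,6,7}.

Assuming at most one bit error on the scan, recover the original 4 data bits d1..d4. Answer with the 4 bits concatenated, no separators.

0011

s1 (pos 1,3,5,7): 1⊕0⊕0⊕1 = 0
s2 (pos 2,3,6,7): 0⊕0⊕1⊕1 = 0
s4 (pos 4,5,6,7): 0⊕0⊕1⊕1 = 0
Syndrome s4…s1 = 000 → no error.
Read data bits from positions 3,5,6,7: 0011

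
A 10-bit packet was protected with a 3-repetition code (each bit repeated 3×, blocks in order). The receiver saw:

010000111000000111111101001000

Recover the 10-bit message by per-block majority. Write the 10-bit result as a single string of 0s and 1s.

Block 1 (010): 1 one → 0
Block 2 (000): 0 ones → 0
Block 3 (111): 3 ones → 1
Block 4 (000): 0 ones → 0
Block 5 (000): 0 ones → 0
Block 6 (111): 3 ones → 1
Block 7 (111): 3 ones → 1
Block 8 (101): 2 ones → 1
Block 9 (001): 1 one → 0
Block 10 (000): 0 ones → 0

0010011100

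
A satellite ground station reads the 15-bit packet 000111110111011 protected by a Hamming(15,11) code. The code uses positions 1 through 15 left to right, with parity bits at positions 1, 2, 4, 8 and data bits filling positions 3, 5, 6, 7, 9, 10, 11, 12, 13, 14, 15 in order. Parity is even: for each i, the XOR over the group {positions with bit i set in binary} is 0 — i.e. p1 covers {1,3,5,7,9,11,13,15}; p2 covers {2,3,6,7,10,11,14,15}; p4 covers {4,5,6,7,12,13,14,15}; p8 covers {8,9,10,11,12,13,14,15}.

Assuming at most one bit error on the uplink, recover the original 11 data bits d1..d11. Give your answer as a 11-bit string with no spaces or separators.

01110111011

s1 (pos 1,3,5,7,9,11,13,15): 0⊕0⊕1⊕1⊕0⊕1⊕0⊕1 = 0
s2 (pos 2,3,6,7,10,11,14,15): 0⊕0⊕1⊕1⊕1⊕1⊕1⊕1 = 0
s4 (pos 4,5,6,7,12,13,14,15): 1⊕1⊕1⊕1⊕1⊕0⊕1⊕1 = 1
s8 (pos 8,9,10,11,12,13,14,15): 1⊕0⊕1⊕1⊕1⊕0⊕1⊕1 = 0
Syndrome s8…s1 = 0100 → error at position 4.
Flip position 4: 000111110111011 → 000011110111011
Read data bits from positions 3,5,6,7,9,10,11,12,13,14,15: 01110111011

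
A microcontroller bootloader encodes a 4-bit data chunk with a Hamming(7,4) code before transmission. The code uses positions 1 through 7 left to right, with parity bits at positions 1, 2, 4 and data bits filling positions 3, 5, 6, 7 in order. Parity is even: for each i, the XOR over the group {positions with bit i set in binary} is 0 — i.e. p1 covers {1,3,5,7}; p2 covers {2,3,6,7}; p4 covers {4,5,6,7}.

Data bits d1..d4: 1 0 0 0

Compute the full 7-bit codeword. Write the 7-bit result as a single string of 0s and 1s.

Place data at non-parity positions: p1 p2 1 p4 0 0 0
p1 (pos 1,3,5,7): XOR of data positions = 1⊕0⊕0 = 1
p2 (pos 2,3,6,7): XOR of data positions = 1⊕0⊕0 = 1
p4 (pos 4,5,6,7): XOR of data positions = 0⊕0⊕0 = 0
Codeword: 1110000

1110000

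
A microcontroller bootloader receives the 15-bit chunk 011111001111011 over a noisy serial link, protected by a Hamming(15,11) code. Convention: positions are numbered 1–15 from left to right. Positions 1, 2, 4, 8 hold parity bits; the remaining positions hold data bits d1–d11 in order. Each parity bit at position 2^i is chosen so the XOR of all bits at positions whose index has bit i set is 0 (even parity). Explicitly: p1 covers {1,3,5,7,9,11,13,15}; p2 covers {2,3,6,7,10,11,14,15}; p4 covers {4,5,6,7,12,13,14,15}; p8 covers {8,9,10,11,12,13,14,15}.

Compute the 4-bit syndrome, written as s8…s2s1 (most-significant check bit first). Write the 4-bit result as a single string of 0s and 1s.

s1 (pos 1,3,5,7,9,11,13,15): 0⊕1⊕1⊕0⊕1⊕1⊕0⊕1 = 1
s2 (pos 2,3,6,7,10,11,14,15): 1⊕1⊕1⊕0⊕1⊕1⊕1⊕1 = 1
s4 (pos 4,5,6,7,12,13,14,15): 1⊕1⊕1⊕0⊕1⊕0⊕1⊕1 = 0
s8 (pos 8,9,10,11,12,13,14,15): 0⊕1⊕1⊕1⊕1⊕0⊕1⊕1 = 0
Syndrome s8…s1 = 0011 → error at position 3.

0011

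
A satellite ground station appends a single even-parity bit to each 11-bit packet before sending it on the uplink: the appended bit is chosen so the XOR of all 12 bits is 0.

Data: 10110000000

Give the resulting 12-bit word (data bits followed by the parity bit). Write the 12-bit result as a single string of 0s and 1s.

XOR of the 11 data bits: 1⊕0⊕1⊕1⊕0⊕0⊕0⊕0⊕0⊕0⊕0 = 1
Parity bit = 1 (so all 12 bits XOR to 0).

101100000001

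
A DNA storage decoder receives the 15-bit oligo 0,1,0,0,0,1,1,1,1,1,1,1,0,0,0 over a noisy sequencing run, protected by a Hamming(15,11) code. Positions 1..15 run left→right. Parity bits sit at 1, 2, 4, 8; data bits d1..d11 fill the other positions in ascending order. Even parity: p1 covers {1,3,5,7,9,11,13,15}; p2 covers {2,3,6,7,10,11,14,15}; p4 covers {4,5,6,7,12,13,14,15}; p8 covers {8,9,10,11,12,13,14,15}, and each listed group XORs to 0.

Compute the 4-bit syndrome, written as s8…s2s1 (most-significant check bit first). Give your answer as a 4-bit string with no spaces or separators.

1111

s1 (pos 1,3,5,7,9,11,13,15): 0⊕0⊕0⊕1⊕1⊕1⊕0⊕0 = 1
s2 (pos 2,3,6,7,10,11,14,15): 1⊕0⊕1⊕1⊕1⊕1⊕0⊕0 = 1
s4 (pos 4,5,6,7,12,13,14,15): 0⊕0⊕1⊕1⊕1⊕0⊕0⊕0 = 1
s8 (pos 8,9,10,11,12,13,14,15): 1⊕1⊕1⊕1⊕1⊕0⊕0⊕0 = 1
Syndrome s8…s1 = 1111 → error at position 15.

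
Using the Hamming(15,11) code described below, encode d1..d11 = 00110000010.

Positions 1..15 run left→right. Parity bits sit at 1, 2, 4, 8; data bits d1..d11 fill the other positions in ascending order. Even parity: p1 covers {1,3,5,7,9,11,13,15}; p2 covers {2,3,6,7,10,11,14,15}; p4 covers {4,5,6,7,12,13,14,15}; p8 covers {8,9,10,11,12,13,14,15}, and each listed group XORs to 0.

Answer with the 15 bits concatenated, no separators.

Place data at non-parity positions: p1 p2 0 p4 0 1 1 p8 0 0 0 0 0 1 0
p1 (pos 1,3,5,7,9,11,13,15): XOR of data positions = 0⊕0⊕1⊕0⊕0⊕0⊕0 = 1
p2 (pos 2,3,6,7,10,11,14,15): XOR of data positions = 0⊕1⊕1⊕0⊕0⊕1⊕0 = 1
p4 (pos 4,5,6,7,12,13,14,15): XOR of data positions = 0⊕1⊕1⊕0⊕0⊕1⊕0 = 1
p8 (pos 8,9,10,11,12,13,14,15): XOR of data positions = 0⊕0⊕0⊕0⊕0⊕1⊕0 = 1
Codeword: 110101110000010

110101110000010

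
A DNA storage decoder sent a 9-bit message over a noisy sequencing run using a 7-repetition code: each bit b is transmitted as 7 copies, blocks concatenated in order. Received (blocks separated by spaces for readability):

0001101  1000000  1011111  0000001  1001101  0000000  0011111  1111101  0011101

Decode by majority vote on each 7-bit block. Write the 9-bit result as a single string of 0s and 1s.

Block 1 (0001101): 3 ones → 0
Block 2 (1000000): 1 one → 0
Block 3 (1011111): 6 ones → 1
Block 4 (0000001): 1 one → 0
Block 5 (1001101): 4 ones → 1
Block 6 (0000000): 0 ones → 0
Block 7 (0011111): 5 ones → 1
Block 8 (1111101): 6 ones → 1
Block 9 (0011101): 4 ones → 1

001010111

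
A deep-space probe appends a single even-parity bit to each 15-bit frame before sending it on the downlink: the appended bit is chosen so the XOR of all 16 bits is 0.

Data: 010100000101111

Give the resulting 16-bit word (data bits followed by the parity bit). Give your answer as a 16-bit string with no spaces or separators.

0101000001011111

XOR of the 15 data bits: 0⊕1⊕0⊕1⊕0⊕0⊕0⊕0⊕0⊕1⊕0⊕1⊕1⊕1⊕1 = 1
Parity bit = 1 (so all 16 bits XOR to 0).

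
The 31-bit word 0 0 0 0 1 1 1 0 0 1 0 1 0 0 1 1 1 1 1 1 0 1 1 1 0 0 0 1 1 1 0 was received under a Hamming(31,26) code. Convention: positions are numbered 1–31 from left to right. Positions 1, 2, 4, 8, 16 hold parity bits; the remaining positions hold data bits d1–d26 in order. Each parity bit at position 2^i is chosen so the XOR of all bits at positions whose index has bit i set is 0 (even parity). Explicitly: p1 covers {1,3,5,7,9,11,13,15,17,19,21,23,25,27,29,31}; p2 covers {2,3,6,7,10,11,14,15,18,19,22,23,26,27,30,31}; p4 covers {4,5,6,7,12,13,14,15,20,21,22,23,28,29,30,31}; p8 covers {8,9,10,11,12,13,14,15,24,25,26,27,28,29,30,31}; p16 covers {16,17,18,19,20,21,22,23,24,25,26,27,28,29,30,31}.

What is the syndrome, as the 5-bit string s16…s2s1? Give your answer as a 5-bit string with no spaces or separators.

11111

s1 (pos 1,3,5,7,9,11,13,15,17,19,21,23,25,27,29,31): 0⊕0⊕1⊕1⊕0⊕0⊕0⊕1⊕1⊕1⊕0⊕1⊕0⊕0⊕1⊕0 = 1
s2 (pos 2,3,6,7,10,11,14,15,18,19,22,23,26,27,30,31): 0⊕0⊕1⊕1⊕1⊕0⊕0⊕1⊕1⊕1⊕1⊕1⊕0⊕0⊕1⊕0 = 1
s4 (pos 4,5,6,7,12,13,14,15,20,21,22,23,28,29,30,31): 0⊕1⊕1⊕1⊕1⊕0⊕0⊕1⊕1⊕0⊕1⊕1⊕1⊕1⊕1⊕0 = 1
s8 (pos 8,9,10,11,12,13,14,15,24,25,26,27,28,29,30,31): 0⊕0⊕1⊕0⊕1⊕0⊕0⊕1⊕1⊕0⊕0⊕0⊕1⊕1⊕1⊕0 = 1
s16 (pos 16,17,18,19,20,21,22,23,24,25,26,27,28,29,30,31): 1⊕1⊕1⊕1⊕1⊕0⊕1⊕1⊕1⊕0⊕0⊕0⊕1⊕1⊕1⊕0 = 1
Syndrome s16…s1 = 11111 → error at position 31.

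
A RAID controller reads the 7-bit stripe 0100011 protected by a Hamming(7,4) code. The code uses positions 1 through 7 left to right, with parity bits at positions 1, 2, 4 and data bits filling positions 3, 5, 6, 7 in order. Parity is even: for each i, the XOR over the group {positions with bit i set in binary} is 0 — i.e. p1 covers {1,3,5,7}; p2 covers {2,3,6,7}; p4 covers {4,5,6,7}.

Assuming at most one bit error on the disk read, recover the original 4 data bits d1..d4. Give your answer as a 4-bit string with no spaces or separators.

s1 (pos 1,3,5,7): 0⊕0⊕0⊕1 = 1
s2 (pos 2,3,6,7): 1⊕0⊕1⊕1 = 1
s4 (pos 4,5,6,7): 0⊕0⊕1⊕1 = 0
Syndrome s4…s1 = 011 → error at position 3.
Flip position 3: 0100011 → 0110011
Read data bits from positions 3,5,6,7: 1011

1011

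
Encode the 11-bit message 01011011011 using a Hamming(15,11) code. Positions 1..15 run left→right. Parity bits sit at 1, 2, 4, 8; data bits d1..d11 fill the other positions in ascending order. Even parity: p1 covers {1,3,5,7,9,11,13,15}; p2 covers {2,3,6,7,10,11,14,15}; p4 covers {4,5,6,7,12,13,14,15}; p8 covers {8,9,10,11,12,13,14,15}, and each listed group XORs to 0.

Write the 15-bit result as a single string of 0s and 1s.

Place data at non-parity positions: p1 p2 0 p4 1 0 1 p8 1 0 1 1 0 1 1
p1 (pos 1,3,5,7,9,11,13,15): XOR of data positions = 0⊕1⊕1⊕1⊕1⊕0⊕1 = 1
p2 (pos 2,3,6,7,10,11,14,15): XOR of data positions = 0⊕0⊕1⊕0⊕1⊕1⊕1 = 0
p4 (pos 4,5,6,7,12,13,14,15): XOR of data positions = 1⊕0⊕1⊕1⊕0⊕1⊕1 = 1
p8 (pos 8,9,10,11,12,13,14,15): XOR of data positions = 1⊕0⊕1⊕1⊕0⊕1⊕1 = 1
Codeword: 100110111011011

100110111011011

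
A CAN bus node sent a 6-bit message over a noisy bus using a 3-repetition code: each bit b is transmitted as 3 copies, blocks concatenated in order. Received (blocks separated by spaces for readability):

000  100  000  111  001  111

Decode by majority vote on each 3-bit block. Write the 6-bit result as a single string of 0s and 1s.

000101

Block 1 (000): 0 ones → 0
Block 2 (100): 1 one → 0
Block 3 (000): 0 ones → 0
Block 4 (111): 3 ones → 1
Block 5 (001): 1 one → 0
Block 6 (111): 3 ones → 1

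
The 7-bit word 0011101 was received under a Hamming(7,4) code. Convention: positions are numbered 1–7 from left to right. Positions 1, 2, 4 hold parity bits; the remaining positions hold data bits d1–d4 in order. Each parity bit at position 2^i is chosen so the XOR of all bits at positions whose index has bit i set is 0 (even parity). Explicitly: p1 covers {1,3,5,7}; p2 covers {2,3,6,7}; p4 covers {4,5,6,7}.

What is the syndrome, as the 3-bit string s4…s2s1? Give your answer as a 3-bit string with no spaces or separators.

s1 (pos 1,3,5,7): 0⊕1⊕1⊕1 = 1
s2 (pos 2,3,6,7): 0⊕1⊕0⊕1 = 0
s4 (pos 4,5,6,7): 1⊕1⊕0⊕1 = 1
Syndrome s4…s1 = 101 → error at position 5.

101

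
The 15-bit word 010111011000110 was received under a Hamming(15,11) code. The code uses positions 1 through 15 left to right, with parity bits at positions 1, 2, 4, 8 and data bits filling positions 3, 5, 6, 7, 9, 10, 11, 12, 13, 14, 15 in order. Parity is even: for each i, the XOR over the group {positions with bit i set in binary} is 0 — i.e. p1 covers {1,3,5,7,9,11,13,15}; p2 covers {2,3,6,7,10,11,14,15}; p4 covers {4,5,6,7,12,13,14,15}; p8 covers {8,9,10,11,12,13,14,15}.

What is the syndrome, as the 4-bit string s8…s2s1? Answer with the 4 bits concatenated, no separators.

0111

s1 (pos 1,3,5,7,9,11,13,15): 0⊕0⊕1⊕0⊕1⊕0⊕1⊕0 = 1
s2 (pos 2,3,6,7,10,11,14,15): 1⊕0⊕1⊕0⊕0⊕0⊕1⊕0 = 1
s4 (pos 4,5,6,7,12,13,14,15): 1⊕1⊕1⊕0⊕0⊕1⊕1⊕0 = 1
s8 (pos 8,9,10,11,12,13,14,15): 1⊕1⊕0⊕0⊕0⊕1⊕1⊕0 = 0
Syndrome s8…s1 = 0111 → error at position 7.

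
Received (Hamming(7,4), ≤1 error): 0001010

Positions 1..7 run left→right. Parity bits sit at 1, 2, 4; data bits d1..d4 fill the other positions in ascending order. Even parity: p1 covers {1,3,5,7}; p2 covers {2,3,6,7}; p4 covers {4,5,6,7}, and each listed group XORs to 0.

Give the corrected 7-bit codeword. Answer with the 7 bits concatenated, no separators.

0101010

s1 (pos 1,3,5,7): 0⊕0⊕0⊕0 = 0
s2 (pos 2,3,6,7): 0⊕0⊕1⊕0 = 1
s4 (pos 4,5,6,7): 1⊕0⊕1⊕0 = 0
Syndrome s4…s1 = 010 → error at position 2.
Flip position 2: 0001010 → 0101010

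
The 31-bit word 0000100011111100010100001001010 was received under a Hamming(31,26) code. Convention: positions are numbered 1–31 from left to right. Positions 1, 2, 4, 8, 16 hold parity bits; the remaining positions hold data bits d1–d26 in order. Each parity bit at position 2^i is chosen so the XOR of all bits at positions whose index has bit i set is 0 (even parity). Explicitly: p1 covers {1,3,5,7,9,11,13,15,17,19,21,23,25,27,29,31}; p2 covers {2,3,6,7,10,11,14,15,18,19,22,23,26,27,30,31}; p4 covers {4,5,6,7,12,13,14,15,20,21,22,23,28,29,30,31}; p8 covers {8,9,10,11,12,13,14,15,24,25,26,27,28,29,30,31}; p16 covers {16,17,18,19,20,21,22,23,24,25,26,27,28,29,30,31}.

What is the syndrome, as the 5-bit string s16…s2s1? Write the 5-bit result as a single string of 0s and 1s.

11111

s1 (pos 1,3,5,7,9,11,13,15,17,19,21,23,25,27,29,31): 0⊕0⊕1⊕0⊕1⊕1⊕1⊕0⊕0⊕0⊕0⊕0⊕1⊕0⊕0⊕0 = 1
s2 (pos 2,3,6,7,10,11,14,15,18,19,22,23,26,27,30,31): 0⊕0⊕0⊕0⊕1⊕1⊕1⊕0⊕1⊕0⊕0⊕0⊕0⊕0⊕1⊕0 = 1
s4 (pos 4,5,6,7,12,13,14,15,20,21,22,23,28,29,30,31): 0⊕1⊕0⊕0⊕1⊕1⊕1⊕0⊕1⊕0⊕0⊕0⊕1⊕0⊕1⊕0 = 1
s8 (pos 8,9,10,11,12,13,14,15,24,25,26,27,28,29,30,31): 0⊕1⊕1⊕1⊕1⊕1⊕1⊕0⊕0⊕1⊕0⊕0⊕1⊕0⊕1⊕0 = 1
s16 (pos 16,17,18,19,20,21,22,23,24,25,26,27,28,29,30,31): 0⊕0⊕1⊕0⊕1⊕0⊕0⊕0⊕0⊕1⊕0⊕0⊕1⊕0⊕1⊕0 = 1
Syndrome s16…s1 = 11111 → error at position 31.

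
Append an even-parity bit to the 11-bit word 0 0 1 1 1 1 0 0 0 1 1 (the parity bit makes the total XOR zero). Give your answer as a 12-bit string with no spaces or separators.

XOR of the 11 data bits: 0⊕0⊕1⊕1⊕1⊕1⊕0⊕0⊕0⊕1⊕1 = 0
Parity bit = 0 (so all 12 bits XOR to 0).

001111000110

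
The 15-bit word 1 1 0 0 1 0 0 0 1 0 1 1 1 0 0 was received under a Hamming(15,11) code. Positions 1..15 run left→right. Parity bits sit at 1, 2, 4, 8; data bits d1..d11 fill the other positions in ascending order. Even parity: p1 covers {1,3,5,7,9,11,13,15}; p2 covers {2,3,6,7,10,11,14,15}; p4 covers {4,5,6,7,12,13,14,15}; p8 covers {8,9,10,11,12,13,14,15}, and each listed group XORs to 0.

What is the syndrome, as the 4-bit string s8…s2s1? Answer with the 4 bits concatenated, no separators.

0101

s1 (pos 1,3,5,7,9,11,13,15): 1⊕0⊕1⊕0⊕1⊕1⊕1⊕0 = 1
s2 (pos 2,3,6,7,10,11,14,15): 1⊕0⊕0⊕0⊕0⊕1⊕0⊕0 = 0
s4 (pos 4,5,6,7,12,13,14,15): 0⊕1⊕0⊕0⊕1⊕1⊕0⊕0 = 1
s8 (pos 8,9,10,11,12,13,14,15): 0⊕1⊕0⊕1⊕1⊕1⊕0⊕0 = 0
Syndrome s8…s1 = 0101 → error at position 5.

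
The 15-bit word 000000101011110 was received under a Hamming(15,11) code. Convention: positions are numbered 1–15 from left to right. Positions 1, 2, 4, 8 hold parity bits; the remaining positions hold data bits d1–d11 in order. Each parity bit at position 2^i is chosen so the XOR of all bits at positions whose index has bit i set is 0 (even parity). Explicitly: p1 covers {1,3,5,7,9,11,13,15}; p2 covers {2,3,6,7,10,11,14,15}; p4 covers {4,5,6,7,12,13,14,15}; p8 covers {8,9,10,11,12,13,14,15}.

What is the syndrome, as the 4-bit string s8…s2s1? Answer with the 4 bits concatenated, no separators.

1010

s1 (pos 1,3,5,7,9,11,13,15): 0⊕0⊕0⊕1⊕1⊕1⊕1⊕0 = 0
s2 (pos 2,3,6,7,10,11,14,15): 0⊕0⊕0⊕1⊕0⊕1⊕1⊕0 = 1
s4 (pos 4,5,6,7,12,13,14,15): 0⊕0⊕0⊕1⊕1⊕1⊕1⊕0 = 0
s8 (pos 8,9,10,11,12,13,14,15): 0⊕1⊕0⊕1⊕1⊕1⊕1⊕0 = 1
Syndrome s8…s1 = 1010 → error at position 10.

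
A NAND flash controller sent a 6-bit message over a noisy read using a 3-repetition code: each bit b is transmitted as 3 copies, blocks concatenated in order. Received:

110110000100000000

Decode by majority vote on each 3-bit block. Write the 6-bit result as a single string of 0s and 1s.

110000

Block 1 (110): 2 ones → 1
Block 2 (110): 2 ones → 1
Block 3 (000): 0 ones → 0
Block 4 (100): 1 one → 0
Block 5 (000): 0 ones → 0
Block 6 (000): 0 ones → 0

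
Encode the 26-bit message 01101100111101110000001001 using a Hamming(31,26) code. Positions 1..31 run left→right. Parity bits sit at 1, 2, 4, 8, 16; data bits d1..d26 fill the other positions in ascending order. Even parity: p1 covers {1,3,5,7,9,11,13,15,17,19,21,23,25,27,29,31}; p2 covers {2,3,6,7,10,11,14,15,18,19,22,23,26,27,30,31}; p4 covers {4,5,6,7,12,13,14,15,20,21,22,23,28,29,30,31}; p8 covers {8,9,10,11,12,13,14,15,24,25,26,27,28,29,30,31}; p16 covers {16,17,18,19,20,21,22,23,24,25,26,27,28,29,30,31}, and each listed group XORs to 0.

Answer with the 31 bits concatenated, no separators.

Place data at non-parity positions: p1 p2 0 p4 1 1 0 p8 1 1 0 0 1 1 1 p16 1 0 1 1 1 0 0 0 0 0 0 1 0 0 1
p1 (pos 1,3,5,7,9,11,13,15,17,19,21,23,25,27,29,31): XOR of data positions = 0⊕1⊕0⊕1⊕0⊕1⊕1⊕1⊕1⊕1⊕0⊕0⊕0⊕0⊕1 = 0
p2 (pos 2,3,6,7,10,11,14,15,18,19,22,23,26,27,30,31): XOR of data positions = 0⊕1⊕0⊕1⊕0⊕1⊕1⊕0⊕1⊕0⊕0⊕0⊕0⊕0⊕1 = 0
p4 (pos 4,5,6,7,12,13,14,15,20,21,22,23,28,29,30,31): XOR of data positions = 1⊕1⊕0⊕0⊕1⊕1⊕1⊕1⊕1⊕0⊕0⊕1⊕0⊕0⊕1 = 1
p8 (pos 8,9,10,11,12,13,14,15,24,25,26,27,28,29,30,31): XOR of data positions = 1⊕1⊕0⊕0⊕1⊕1⊕1⊕0⊕0⊕0⊕0⊕1⊕0⊕0⊕1 = 1
p16 (pos 16,17,18,19,20,21,22,23,24,25,26,27,28,29,30,31): XOR of data positions = 1⊕0⊕1⊕1⊕1⊕0⊕0⊕0⊕0⊕0⊕0⊕1⊕0⊕0⊕1 = 0
Codeword: 0001110111001110101110000001001

0001110111001110101110000001001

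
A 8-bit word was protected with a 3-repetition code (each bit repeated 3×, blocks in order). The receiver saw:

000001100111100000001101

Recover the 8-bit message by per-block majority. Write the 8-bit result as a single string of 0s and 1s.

00010001

Block 1 (000): 0 ones → 0
Block 2 (001): 1 one → 0
Block 3 (100): 1 one → 0
Block 4 (111): 3 ones → 1
Block 5 (100): 1 one → 0
Block 6 (000): 0 ones → 0
Block 7 (001): 1 one → 0
Block 8 (101): 2 ones → 1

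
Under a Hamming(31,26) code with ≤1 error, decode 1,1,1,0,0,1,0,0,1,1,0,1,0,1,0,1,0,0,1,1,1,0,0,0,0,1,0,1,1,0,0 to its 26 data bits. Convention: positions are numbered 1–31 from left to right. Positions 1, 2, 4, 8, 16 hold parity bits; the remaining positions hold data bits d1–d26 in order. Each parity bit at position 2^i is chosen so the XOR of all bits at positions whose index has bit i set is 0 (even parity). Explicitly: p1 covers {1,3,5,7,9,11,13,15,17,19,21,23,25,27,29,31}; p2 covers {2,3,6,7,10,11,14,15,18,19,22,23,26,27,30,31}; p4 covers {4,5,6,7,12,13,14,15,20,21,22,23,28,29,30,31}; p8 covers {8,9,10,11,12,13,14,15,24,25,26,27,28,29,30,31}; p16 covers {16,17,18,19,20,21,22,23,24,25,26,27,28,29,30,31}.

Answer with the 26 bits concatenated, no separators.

s1 (pos 1,3,5,7,9,11,13,15,17,19,21,23,25,27,29,31): 1⊕1⊕0⊕0⊕1⊕0⊕0⊕0⊕0⊕1⊕1⊕0⊕0⊕0⊕1⊕0 = 0
s2 (pos 2,3,6,7,10,11,14,15,18,19,22,23,26,27,30,31): 1⊕1⊕1⊕0⊕1⊕0⊕1⊕0⊕0⊕1⊕0⊕0⊕1⊕0⊕0⊕0 = 1
s4 (pos 4,5,6,7,12,13,14,15,20,21,22,23,28,29,30,31): 0⊕0⊕1⊕0⊕1⊕0⊕1⊕0⊕1⊕1⊕0⊕0⊕1⊕1⊕0⊕0 = 1
s8 (pos 8,9,10,11,12,13,14,15,24,25,26,27,28,29,30,31): 0⊕1⊕1⊕0⊕1⊕0⊕1⊕0⊕0⊕0⊕1⊕0⊕1⊕1⊕0⊕0 = 1
s16 (pos 16,17,18,19,20,21,22,23,24,25,26,27,28,29,30,31): 1⊕0⊕0⊕1⊕1⊕1⊕0⊕0⊕0⊕0⊕1⊕0⊕1⊕1⊕0⊕0 = 1
Syndrome s16…s1 = 11110 → error at position 30.
Flip position 30: 1110010011010101001110000101100 → 1110010011010101001110000101110
Read data bits from positions 3,5,6,7,9,10,11,12,13,14,15,17,18,19,20,21,22,23,24,25,26,27,28,29,30,31: 10101101010001110000101110

10101101010001110000101110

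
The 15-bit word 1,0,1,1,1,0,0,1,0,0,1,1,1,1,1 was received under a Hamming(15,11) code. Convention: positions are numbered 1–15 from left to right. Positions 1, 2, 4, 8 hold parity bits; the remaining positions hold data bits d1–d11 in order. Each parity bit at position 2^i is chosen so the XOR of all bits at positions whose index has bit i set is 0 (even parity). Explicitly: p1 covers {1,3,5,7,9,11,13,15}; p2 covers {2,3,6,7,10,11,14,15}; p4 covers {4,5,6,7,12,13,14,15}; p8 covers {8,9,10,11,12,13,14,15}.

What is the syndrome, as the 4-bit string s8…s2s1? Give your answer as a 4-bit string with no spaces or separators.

0000

s1 (pos 1,3,5,7,9,11,13,15): 1⊕1⊕1⊕0⊕0⊕1⊕1⊕1 = 0
s2 (pos 2,3,6,7,10,11,14,15): 0⊕1⊕0⊕0⊕0⊕1⊕1⊕1 = 0
s4 (pos 4,5,6,7,12,13,14,15): 1⊕1⊕0⊕0⊕1⊕1⊕1⊕1 = 0
s8 (pos 8,9,10,11,12,13,14,15): 1⊕0⊕0⊕1⊕1⊕1⊕1⊕1 = 0
Syndrome s8…s1 = 0000 → no error.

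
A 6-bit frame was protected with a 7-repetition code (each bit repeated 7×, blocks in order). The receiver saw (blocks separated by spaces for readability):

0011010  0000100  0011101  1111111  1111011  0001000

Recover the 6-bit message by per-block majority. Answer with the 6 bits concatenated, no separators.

Block 1 (0011010): 3 ones → 0
Block 2 (0000100): 1 one → 0
Block 3 (0011101): 4 ones → 1
Block 4 (1111111): 7 ones → 1
Block 5 (1111011): 6 ones → 1
Block 6 (0001000): 1 one → 0

001110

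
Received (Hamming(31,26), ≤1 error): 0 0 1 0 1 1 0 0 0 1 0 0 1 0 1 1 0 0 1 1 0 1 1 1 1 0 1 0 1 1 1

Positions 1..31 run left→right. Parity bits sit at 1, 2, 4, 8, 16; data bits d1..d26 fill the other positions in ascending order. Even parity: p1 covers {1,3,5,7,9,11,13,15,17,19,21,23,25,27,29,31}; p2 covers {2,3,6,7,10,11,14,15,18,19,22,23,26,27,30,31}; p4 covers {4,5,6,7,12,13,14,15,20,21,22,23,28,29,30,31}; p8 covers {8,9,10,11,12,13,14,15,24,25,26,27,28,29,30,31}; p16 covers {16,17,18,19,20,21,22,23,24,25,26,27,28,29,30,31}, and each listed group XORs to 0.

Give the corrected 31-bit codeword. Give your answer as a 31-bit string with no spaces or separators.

s1 (pos 1,3,5,7,9,11,13,15,17,19,21,23,25,27,29,31): 0⊕1⊕1⊕0⊕0⊕0⊕1⊕1⊕0⊕1⊕0⊕1⊕1⊕1⊕1⊕1 = 0
s2 (pos 2,3,6,7,10,11,14,15,18,19,22,23,26,27,30,31): 0⊕1⊕1⊕0⊕1⊕0⊕0⊕1⊕0⊕1⊕1⊕1⊕0⊕1⊕1⊕1 = 0
s4 (pos 4,5,6,7,12,13,14,15,20,21,22,23,28,29,30,31): 0⊕1⊕1⊕0⊕0⊕1⊕0⊕1⊕1⊕0⊕1⊕1⊕0⊕1⊕1⊕1 = 0
s8 (pos 8,9,10,11,12,13,14,15,24,25,26,27,28,29,30,31): 0⊕0⊕1⊕0⊕0⊕1⊕0⊕1⊕1⊕1⊕0⊕1⊕0⊕1⊕1⊕1 = 1
s16 (pos 16,17,18,19,20,21,22,23,24,25,26,27,28,29,30,31): 1⊕0⊕0⊕1⊕1⊕0⊕1⊕1⊕1⊕1⊕0⊕1⊕0⊕1⊕1⊕1 = 1
Syndrome s16…s1 = 11000 → error at position 24.
Flip position 24: 0010110001001011001101111010111 → 0010110001001011001101101010111

0010110001001011001101101010111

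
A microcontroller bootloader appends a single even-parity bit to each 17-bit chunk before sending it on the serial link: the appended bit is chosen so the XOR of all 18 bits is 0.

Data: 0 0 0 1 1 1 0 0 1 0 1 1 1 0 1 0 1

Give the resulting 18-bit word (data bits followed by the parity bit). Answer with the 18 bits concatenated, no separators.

000111001011101011

XOR of the 17 data bits: 0⊕0⊕0⊕1⊕1⊕1⊕0⊕0⊕1⊕0⊕1⊕1⊕1⊕0⊕1⊕0⊕1 = 1
Parity bit = 1 (so all 18 bits XOR to 0).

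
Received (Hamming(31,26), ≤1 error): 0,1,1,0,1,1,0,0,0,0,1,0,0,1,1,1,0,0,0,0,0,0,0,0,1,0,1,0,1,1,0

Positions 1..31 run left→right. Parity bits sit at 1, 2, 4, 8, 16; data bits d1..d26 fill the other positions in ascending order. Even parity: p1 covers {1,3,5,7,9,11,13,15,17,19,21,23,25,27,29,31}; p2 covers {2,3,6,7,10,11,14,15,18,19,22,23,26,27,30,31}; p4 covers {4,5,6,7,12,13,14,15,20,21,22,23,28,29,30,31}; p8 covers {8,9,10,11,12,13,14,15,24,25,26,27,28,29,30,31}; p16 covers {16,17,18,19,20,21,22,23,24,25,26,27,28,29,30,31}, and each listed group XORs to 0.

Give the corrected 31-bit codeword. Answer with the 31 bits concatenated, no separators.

0110110000100111000000000010110

s1 (pos 1,3,5,7,9,11,13,15,17,19,21,23,25,27,29,31): 0⊕1⊕1⊕0⊕0⊕1⊕0⊕1⊕0⊕0⊕0⊕0⊕1⊕1⊕1⊕0 = 1
s2 (pos 2,3,6,7,10,11,14,15,18,19,22,23,26,27,30,31): 1⊕1⊕1⊕0⊕0⊕1⊕1⊕1⊕0⊕0⊕0⊕0⊕0⊕1⊕1⊕0 = 0
s4 (pos 4,5,6,7,12,13,14,15,20,21,22,23,28,29,30,31): 0⊕1⊕1⊕0⊕0⊕0⊕1⊕1⊕0⊕0⊕0⊕0⊕0⊕1⊕1⊕0 = 0
s8 (pos 8,9,10,11,12,13,14,15,24,25,26,27,28,29,30,31): 0⊕0⊕0⊕1⊕0⊕0⊕1⊕1⊕0⊕1⊕0⊕1⊕0⊕1⊕1⊕0 = 1
s16 (pos 16,17,18,19,20,21,22,23,24,25,26,27,28,29,30,31): 1⊕0⊕0⊕0⊕0⊕0⊕0⊕0⊕0⊕1⊕0⊕1⊕0⊕1⊕1⊕0 = 1
Syndrome s16…s1 = 11001 → error at position 25.
Flip position 25: 0110110000100111000000001010110 → 0110110000100111000000000010110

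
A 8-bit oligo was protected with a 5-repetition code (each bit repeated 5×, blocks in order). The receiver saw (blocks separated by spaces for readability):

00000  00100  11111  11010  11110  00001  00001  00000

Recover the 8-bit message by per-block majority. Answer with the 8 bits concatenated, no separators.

Block 1 (00000): 0 ones → 0
Block 2 (00100): 1 one → 0
Block 3 (11111): 5 ones → 1
Block 4 (11010): 3 ones → 1
Block 5 (11110): 4 ones → 1
Block 6 (00001): 1 one → 0
Block 7 (00001): 1 one → 0
Block 8 (00000): 0 ones → 0

00111000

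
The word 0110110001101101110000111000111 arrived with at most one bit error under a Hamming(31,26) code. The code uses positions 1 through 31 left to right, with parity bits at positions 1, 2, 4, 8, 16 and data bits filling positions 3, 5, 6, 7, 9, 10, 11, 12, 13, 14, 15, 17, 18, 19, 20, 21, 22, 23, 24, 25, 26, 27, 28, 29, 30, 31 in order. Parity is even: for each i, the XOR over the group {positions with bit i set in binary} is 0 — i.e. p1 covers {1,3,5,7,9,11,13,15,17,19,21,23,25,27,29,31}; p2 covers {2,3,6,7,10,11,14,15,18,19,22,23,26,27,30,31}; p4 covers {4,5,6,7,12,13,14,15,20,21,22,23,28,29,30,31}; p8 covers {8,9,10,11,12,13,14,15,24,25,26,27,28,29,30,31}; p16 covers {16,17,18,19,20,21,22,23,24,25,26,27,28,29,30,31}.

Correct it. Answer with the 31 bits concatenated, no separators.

0110110001101101110000110000111

s1 (pos 1,3,5,7,9,11,13,15,17,19,21,23,25,27,29,31): 0⊕1⊕1⊕0⊕0⊕1⊕1⊕0⊕1⊕0⊕0⊕1⊕1⊕0⊕1⊕1 = 1
s2 (pos 2,3,6,7,10,11,14,15,18,19,22,23,26,27,30,31): 1⊕1⊕1⊕0⊕1⊕1⊕1⊕0⊕1⊕0⊕0⊕1⊕0⊕0⊕1⊕1 = 0
s4 (pos 4,5,6,7,12,13,14,15,20,21,22,23,28,29,30,31): 0⊕1⊕1⊕0⊕0⊕1⊕1⊕0⊕0⊕0⊕0⊕1⊕0⊕1⊕1⊕1 = 0
s8 (pos 8,9,10,11,12,13,14,15,24,25,26,27,28,29,30,31): 0⊕0⊕1⊕1⊕0⊕1⊕1⊕0⊕1⊕1⊕0⊕0⊕0⊕1⊕1⊕1 = 1
s16 (pos 16,17,18,19,20,21,22,23,24,25,26,27,28,29,30,31): 1⊕1⊕1⊕0⊕0⊕0⊕0⊕1⊕1⊕1⊕0⊕0⊕0⊕1⊕1⊕1 = 1
Syndrome s16…s1 = 11001 → error at position 25.
Flip position 25: 0110110001101101110000111000111 → 0110110001101101110000110000111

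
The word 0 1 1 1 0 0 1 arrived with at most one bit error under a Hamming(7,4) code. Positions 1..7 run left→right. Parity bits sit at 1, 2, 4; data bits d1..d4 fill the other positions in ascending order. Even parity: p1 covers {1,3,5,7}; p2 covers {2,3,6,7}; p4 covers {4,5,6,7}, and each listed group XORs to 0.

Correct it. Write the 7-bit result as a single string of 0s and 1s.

0011001

s1 (pos 1,3,5,7): 0⊕1⊕0⊕1 = 0
s2 (pos 2,3,6,7): 1⊕1⊕0⊕1 = 1
s4 (pos 4,5,6,7): 1⊕0⊕0⊕1 = 0
Syndrome s4…s1 = 010 → error at position 2.
Flip position 2: 0111001 → 0011001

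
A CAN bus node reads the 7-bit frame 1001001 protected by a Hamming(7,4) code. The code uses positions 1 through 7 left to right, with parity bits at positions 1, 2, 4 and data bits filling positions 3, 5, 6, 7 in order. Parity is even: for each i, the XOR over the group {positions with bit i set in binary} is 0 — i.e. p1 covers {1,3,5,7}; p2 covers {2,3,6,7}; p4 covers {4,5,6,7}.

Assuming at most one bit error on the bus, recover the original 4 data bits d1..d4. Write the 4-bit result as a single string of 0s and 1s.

s1 (pos 1,3,5,7): 1⊕0⊕0⊕1 = 0
s2 (pos 2,3,6,7): 0⊕0⊕0⊕1 = 1
s4 (pos 4,5,6,7): 1⊕0⊕0⊕1 = 0
Syndrome s4…s1 = 010 → error at position 2.
Flip position 2: 1001001 → 1101001
Read data bits from positions 3,5,6,7: 0001

0001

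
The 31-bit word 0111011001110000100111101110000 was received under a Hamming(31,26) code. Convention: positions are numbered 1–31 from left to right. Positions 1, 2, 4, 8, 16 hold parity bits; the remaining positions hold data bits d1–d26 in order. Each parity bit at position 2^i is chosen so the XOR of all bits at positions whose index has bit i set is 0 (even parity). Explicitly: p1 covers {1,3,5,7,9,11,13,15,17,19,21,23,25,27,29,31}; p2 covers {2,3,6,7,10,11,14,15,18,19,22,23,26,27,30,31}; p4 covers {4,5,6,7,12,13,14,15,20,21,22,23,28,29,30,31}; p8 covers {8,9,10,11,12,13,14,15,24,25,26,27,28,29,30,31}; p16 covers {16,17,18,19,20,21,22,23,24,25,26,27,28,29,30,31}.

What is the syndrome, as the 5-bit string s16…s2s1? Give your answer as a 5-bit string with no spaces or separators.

s1 (pos 1,3,5,7,9,11,13,15,17,19,21,23,25,27,29,31): 0⊕1⊕0⊕1⊕0⊕1⊕0⊕0⊕1⊕0⊕1⊕1⊕1⊕1⊕0⊕0 = 0
s2 (pos 2,3,6,7,10,11,14,15,18,19,22,23,26,27,30,31): 1⊕1⊕1⊕1⊕1⊕1⊕0⊕0⊕0⊕0⊕1⊕1⊕1⊕1⊕0⊕0 = 0
s4 (pos 4,5,6,7,12,13,14,15,20,21,22,23,28,29,30,31): 1⊕0⊕1⊕1⊕1⊕0⊕0⊕0⊕1⊕1⊕1⊕1⊕0⊕0⊕0⊕0 = 0
s8 (pos 8,9,10,11,12,13,14,15,24,25,26,27,28,29,30,31): 0⊕0⊕1⊕1⊕1⊕0⊕0⊕0⊕0⊕1⊕1⊕1⊕0⊕0⊕0⊕0 = 0
s16 (pos 16,17,18,19,20,21,22,23,24,25,26,27,28,29,30,31): 0⊕1⊕0⊕0⊕1⊕1⊕1⊕1⊕0⊕1⊕1⊕1⊕0⊕0⊕0⊕0 = 0
Syndrome s16…s1 = 00000 → no error.

00000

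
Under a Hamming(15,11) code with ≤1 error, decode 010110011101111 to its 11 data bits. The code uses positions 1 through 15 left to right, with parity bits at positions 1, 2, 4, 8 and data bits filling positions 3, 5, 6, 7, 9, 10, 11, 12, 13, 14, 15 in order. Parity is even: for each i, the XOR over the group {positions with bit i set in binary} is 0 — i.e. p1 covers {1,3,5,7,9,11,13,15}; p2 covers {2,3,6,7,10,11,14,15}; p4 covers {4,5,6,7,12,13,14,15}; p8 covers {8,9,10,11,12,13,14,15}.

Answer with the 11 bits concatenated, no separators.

s1 (pos 1,3,5,7,9,11,13,15): 0⊕0⊕1⊕0⊕1⊕0⊕1⊕1 = 0
s2 (pos 2,3,6,7,10,11,14,15): 1⊕0⊕0⊕0⊕1⊕0⊕1⊕1 = 0
s4 (pos 4,5,6,7,12,13,14,15): 1⊕1⊕0⊕0⊕1⊕1⊕1⊕1 = 0
s8 (pos 8,9,10,11,12,13,14,15): 1⊕1⊕1⊕0⊕1⊕1⊕1⊕1 = 1
Syndrome s8…s1 = 1000 → error at position 8.
Flip position 8: 010110011101111 → 010110001101111
Read data bits from positions 3,5,6,7,9,10,11,12,13,14,15: 01001101111

01001101111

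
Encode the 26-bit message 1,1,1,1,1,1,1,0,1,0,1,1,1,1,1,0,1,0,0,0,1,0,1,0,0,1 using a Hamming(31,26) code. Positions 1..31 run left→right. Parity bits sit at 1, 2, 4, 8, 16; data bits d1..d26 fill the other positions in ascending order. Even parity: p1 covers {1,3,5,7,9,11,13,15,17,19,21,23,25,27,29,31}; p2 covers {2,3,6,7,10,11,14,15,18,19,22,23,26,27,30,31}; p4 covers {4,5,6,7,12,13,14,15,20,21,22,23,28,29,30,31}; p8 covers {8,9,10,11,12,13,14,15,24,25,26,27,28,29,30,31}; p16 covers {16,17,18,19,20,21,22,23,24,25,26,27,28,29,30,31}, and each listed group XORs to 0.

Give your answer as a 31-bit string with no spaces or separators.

Place data at non-parity positions: p1 p2 1 p4 1 1 1 p8 1 1 1 0 1 0 1 p16 1 1 1 1 0 1 0 0 0 1 0 1 0 0 1
p1 (pos 1,3,5,7,9,11,13,15,17,19,21,23,25,27,29,31): XOR of data positions = 1⊕1⊕1⊕1⊕1⊕1⊕1⊕1⊕1⊕0⊕0⊕0⊕0⊕0⊕1 = 0
p2 (pos 2,3,6,7,10,11,14,15,18,19,22,23,26,27,30,31): XOR of data positions = 1⊕1⊕1⊕1⊕1⊕0⊕1⊕1⊕1⊕1⊕0⊕1⊕0⊕0⊕1 = 1
p4 (pos 4,5,6,7,12,13,14,15,20,21,22,23,28,29,30,31): XOR of data positions = 1⊕1⊕1⊕0⊕1⊕0⊕1⊕1⊕0⊕1⊕0⊕1⊕0⊕0⊕1 = 1
p8 (pos 8,9,10,11,12,13,14,15,24,25,26,27,28,29,30,31): XOR of data positions = 1⊕1⊕1⊕0⊕1⊕0⊕1⊕0⊕0⊕1⊕0⊕1⊕0⊕0⊕1 = 0
p16 (pos 16,17,18,19,20,21,22,23,24,25,26,27,28,29,30,31): XOR of data positions = 1⊕1⊕1⊕1⊕0⊕1⊕0⊕0⊕0⊕1⊕0⊕1⊕0⊕0⊕1 = 0
Codeword: 0111111011101010111101000101001

0111111011101010111101000101001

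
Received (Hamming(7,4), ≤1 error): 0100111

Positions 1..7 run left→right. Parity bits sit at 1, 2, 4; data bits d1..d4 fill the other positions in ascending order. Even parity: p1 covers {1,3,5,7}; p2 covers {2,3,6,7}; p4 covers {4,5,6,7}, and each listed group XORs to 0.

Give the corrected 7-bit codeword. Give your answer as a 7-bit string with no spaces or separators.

0100101

s1 (pos 1,3,5,7): 0⊕0⊕1⊕1 = 0
s2 (pos 2,3,6,7): 1⊕0⊕1⊕1 = 1
s4 (pos 4,5,6,7): 0⊕1⊕1⊕1 = 1
Syndrome s4…s1 = 110 → error at position 6.
Flip position 6: 0100111 → 0100101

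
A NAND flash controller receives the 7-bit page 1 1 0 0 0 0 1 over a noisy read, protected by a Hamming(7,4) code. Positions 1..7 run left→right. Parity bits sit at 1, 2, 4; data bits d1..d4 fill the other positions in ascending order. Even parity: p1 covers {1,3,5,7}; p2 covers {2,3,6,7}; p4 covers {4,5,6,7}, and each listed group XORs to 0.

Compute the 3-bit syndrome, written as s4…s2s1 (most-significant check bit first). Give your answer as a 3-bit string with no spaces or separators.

100

s1 (pos 1,3,5,7): 1⊕0⊕0⊕1 = 0
s2 (pos 2,3,6,7): 1⊕0⊕0⊕1 = 0
s4 (pos 4,5,6,7): 0⊕0⊕0⊕1 = 1
Syndrome s4…s1 = 100 → error at position 4.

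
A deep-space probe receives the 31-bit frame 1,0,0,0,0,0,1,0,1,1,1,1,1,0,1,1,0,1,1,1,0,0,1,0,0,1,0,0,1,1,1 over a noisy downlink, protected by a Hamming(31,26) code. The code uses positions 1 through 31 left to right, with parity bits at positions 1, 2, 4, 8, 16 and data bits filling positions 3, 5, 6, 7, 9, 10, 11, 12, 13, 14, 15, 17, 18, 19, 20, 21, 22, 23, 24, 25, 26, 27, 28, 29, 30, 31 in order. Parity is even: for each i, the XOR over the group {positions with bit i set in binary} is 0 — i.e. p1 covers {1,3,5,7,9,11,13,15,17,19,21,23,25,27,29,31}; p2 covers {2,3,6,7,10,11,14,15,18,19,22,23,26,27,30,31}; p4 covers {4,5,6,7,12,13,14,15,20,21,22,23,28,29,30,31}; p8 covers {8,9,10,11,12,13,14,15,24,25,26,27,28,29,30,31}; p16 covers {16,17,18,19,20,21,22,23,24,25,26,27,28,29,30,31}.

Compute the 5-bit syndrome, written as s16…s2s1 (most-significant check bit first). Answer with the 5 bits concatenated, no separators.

s1 (pos 1,3,5,7,9,11,13,15,17,19,21,23,25,27,29,31): 1⊕0⊕0⊕1⊕1⊕1⊕1⊕1⊕0⊕1⊕0⊕1⊕0⊕0⊕1⊕1 = 0
s2 (pos 2,3,6,7,10,11,14,15,18,19,22,23,26,27,30,31): 0⊕0⊕0⊕1⊕1⊕1⊕0⊕1⊕1⊕1⊕0⊕1⊕1⊕0⊕1⊕1 = 0
s4 (pos 4,5,6,7,12,13,14,15,20,21,22,23,28,29,30,31): 0⊕0⊕0⊕1⊕1⊕1⊕0⊕1⊕1⊕0⊕0⊕1⊕0⊕1⊕1⊕1 = 1
s8 (pos 8,9,10,11,12,13,14,15,24,25,26,27,28,29,30,31): 0⊕1⊕1⊕1⊕1⊕1⊕0⊕1⊕0⊕0⊕1⊕0⊕0⊕1⊕1⊕1 = 0
s16 (pos 16,17,18,19,20,21,22,23,24,25,26,27,28,29,30,31): 1⊕0⊕1⊕1⊕1⊕0⊕0⊕1⊕0⊕0⊕1⊕0⊕0⊕1⊕1⊕1 = 1
Syndrome s16…s1 = 10100 → error at position 20.

10100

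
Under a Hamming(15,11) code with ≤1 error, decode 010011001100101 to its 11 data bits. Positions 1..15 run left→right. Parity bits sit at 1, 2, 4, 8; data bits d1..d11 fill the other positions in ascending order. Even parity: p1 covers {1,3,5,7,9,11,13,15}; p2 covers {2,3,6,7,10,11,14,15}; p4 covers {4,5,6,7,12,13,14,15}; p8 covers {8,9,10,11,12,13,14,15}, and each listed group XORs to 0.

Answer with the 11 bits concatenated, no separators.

01101100101

s1 (pos 1,3,5,7,9,11,13,15): 0⊕0⊕1⊕0⊕1⊕0⊕1⊕1 = 0
s2 (pos 2,3,6,7,10,11,14,15): 1⊕0⊕1⊕0⊕1⊕0⊕0⊕1 = 0
s4 (pos 4,5,6,7,12,13,14,15): 0⊕1⊕1⊕0⊕0⊕1⊕0⊕1 = 0
s8 (pos 8,9,10,11,12,13,14,15): 0⊕1⊕1⊕0⊕0⊕1⊕0⊕1 = 0
Syndrome s8…s1 = 0000 → no error.
Read data bits from positions 3,5,6,7,9,10,11,12,13,14,15: 01101100101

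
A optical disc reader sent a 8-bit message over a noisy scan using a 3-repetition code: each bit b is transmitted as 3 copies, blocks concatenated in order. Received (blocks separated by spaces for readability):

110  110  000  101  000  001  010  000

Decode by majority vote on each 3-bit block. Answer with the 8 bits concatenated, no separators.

11010000

Block 1 (110): 2 ones → 1
Block 2 (110): 2 ones → 1
Block 3 (000): 0 ones → 0
Block 4 (101): 2 ones → 1
Block 5 (000): 0 ones → 0
Block 6 (001): 1 one → 0
Block 7 (010): 1 one → 0
Block 8 (000): 0 ones → 0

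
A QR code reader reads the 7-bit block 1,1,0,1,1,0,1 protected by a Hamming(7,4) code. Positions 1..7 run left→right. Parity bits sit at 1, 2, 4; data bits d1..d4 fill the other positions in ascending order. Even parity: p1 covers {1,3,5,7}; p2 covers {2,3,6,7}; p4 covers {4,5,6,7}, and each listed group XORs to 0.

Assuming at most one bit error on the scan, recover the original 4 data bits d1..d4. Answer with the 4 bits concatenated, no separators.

s1 (pos 1,3,5,7): 1⊕0⊕1⊕1 = 1
s2 (pos 2,3,6,7): 1⊕0⊕0⊕1 = 0
s4 (pos 4,5,6,7): 1⊕1⊕0⊕1 = 1
Syndrome s4…s1 = 101 → error at position 5.
Flip position 5: 1101101 → 1101001
Read data bits from positions 3,5,6,7: 0001

0001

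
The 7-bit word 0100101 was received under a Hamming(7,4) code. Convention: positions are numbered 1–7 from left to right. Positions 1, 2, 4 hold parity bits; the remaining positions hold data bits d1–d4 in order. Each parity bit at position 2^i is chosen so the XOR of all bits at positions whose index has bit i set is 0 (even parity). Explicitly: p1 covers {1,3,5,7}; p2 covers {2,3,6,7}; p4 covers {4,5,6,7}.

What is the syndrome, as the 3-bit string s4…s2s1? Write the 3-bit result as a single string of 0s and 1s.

000

s1 (pos 1,3,5,7): 0⊕0⊕1⊕1 = 0
s2 (pos 2,3,6,7): 1⊕0⊕0⊕1 = 0
s4 (pos 4,5,6,7): 0⊕1⊕0⊕1 = 0
Syndrome s4…s1 = 000 → no error.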